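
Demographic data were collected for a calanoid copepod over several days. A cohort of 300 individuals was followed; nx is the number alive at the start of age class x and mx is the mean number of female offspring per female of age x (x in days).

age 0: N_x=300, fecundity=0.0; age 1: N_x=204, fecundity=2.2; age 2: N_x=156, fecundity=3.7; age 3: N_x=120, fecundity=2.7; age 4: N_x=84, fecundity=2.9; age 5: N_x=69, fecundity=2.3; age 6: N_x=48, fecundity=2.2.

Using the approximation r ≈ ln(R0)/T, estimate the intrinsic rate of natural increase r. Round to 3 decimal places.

0.681

lx = nx/n0 = nx/300: 1, 0.68, 0.52, 0.4, 0.28, 0.23, 0.16
R0 = Σ lx·mx = 0 + 1.496 + 1.924 + 1.08 + 0.812 + 0.529 + 0.352 = 6.193
Σ x·lx·mx = 16.589; T = 16.589/6.193 = 2.67867…
r ≈ ln(R0)/T = ln(6.193)/2.67867… = 0.68072… → 0.681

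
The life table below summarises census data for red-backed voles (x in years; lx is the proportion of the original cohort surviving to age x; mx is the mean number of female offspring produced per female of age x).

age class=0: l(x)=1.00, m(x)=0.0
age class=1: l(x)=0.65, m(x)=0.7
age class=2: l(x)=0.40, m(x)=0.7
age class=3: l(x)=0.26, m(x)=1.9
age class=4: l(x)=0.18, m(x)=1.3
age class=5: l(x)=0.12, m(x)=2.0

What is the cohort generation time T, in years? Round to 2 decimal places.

lx·mx: 0, 0.455, 0.28, 0.494, 0.234, 0.24 → R0 = 1.703
x·lx·mx: 0, 0.455, 0.56, 1.482, 0.936, 1.2 → Σ = 4.633
T = 4.633 / 1.703 = 2.720493… → 2.72

2.72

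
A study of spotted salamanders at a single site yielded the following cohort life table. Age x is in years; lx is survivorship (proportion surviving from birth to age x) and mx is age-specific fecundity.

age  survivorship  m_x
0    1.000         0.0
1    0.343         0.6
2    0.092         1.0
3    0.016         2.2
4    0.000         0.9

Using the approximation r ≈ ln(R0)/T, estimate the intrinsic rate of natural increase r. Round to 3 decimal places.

R0 = Σ lx·mx = 0 + 0.2058 + 0.092 + 0.0352 + 0 = 0.333
Σ x·lx·mx = 0.4954; T = 0.4954/0.333 = 1.48769…
r ≈ ln(R0)/T = ln(0.333)/1.48769… = -0.73914… → -0.739

-0.739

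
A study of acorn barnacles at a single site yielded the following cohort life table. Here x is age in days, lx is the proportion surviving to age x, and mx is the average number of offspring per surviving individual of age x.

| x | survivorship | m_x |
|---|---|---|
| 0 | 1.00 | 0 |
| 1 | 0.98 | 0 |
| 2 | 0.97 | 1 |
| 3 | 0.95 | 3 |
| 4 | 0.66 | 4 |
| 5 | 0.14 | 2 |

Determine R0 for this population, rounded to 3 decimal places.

lx·mx by age: 0, 0, 0.97, 2.85, 2.64, 0.28
R0 = Σ lx·mx = 6.74 → 6.740

6.740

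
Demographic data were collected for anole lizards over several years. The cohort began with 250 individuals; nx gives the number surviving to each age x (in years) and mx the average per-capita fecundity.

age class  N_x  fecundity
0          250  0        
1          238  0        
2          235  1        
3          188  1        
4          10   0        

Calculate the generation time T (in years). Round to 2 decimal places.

lx = nx/n0 = nx/250: 1, 0.952, 0.94, 0.752, 0.04
lx·mx: 0, 0, 0.94, 0.752, 0 → R0 = 1.692
x·lx·mx: 0, 0, 1.88, 2.256, 0 → Σ = 4.136
T = 4.136 / 1.692 = 2.444444… → 2.44

2.44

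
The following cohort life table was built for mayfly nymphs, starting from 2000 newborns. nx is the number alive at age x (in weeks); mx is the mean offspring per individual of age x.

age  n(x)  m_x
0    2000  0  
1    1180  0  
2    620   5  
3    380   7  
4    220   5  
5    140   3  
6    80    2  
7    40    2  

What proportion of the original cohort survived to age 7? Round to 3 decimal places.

l_7 = n_7/n_0 = 40/2000 = 0.02 → 0.020

0.020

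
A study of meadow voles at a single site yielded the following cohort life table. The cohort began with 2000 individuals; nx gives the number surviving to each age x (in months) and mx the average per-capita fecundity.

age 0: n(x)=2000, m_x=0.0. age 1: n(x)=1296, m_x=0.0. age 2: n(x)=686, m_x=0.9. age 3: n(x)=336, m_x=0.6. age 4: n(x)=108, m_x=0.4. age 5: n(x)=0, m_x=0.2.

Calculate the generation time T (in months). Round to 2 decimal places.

2.33

lx = nx/n0 = nx/2000: 1, 0.648, 0.343, 0.168, 0.054, 0
lx·mx: 0, 0, 0.3087, 0.1008, 0.0216, 0 → R0 = 0.4311
x·lx·mx: 0, 0, 0.6174, 0.3024, 0.0864, 0 → Σ = 1.0062
T = 1.0062 / 0.4311 = 2.334029… → 2.33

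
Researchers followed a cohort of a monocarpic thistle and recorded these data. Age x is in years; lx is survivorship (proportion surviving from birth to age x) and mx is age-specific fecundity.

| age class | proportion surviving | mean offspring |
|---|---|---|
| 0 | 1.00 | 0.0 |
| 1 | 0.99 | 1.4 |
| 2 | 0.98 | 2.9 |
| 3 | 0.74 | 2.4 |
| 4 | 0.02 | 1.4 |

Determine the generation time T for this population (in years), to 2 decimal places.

lx·mx: 0, 1.386, 2.842, 1.776, 0.028 → R0 = 6.032
x·lx·mx: 0, 1.386, 5.684, 5.328, 0.112 → Σ = 12.51
T = 12.51 / 6.032 = 2.073939… → 2.07

2.07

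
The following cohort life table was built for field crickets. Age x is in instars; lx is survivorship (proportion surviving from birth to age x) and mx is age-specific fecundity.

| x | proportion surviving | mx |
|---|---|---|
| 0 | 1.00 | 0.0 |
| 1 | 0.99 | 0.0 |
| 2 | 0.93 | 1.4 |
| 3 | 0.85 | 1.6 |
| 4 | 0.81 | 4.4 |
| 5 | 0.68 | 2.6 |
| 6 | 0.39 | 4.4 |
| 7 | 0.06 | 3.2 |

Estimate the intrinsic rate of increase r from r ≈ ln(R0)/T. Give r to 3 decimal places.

R0 = Σ lx·mx = 0 + 0 + 1.302 + 1.36 + 3.564 + 1.768 + 1.716 + 0.192 = 9.902
Σ x·lx·mx = 41.42; T = 41.42/9.902 = 4.18299…
r ≈ ln(R0)/T = ln(9.902)/4.18299… = 0.54811… → 0.548

0.548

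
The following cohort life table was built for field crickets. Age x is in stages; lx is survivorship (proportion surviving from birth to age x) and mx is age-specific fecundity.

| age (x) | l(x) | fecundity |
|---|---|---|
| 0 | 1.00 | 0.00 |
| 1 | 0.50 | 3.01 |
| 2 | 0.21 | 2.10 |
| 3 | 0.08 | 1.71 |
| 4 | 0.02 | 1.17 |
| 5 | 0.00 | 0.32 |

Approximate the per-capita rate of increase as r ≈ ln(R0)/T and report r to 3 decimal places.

R0 = Σ lx·mx = 0 + 1.505 + 0.441 + 0.1368 + 0.0234 + 0 = 2.1062
Σ x·lx·mx = 2.891; T = 2.891/2.1062 = 1.37261…
r ≈ ln(R0)/T = ln(2.1062)/1.37261… = 0.54268… → 0.543

0.543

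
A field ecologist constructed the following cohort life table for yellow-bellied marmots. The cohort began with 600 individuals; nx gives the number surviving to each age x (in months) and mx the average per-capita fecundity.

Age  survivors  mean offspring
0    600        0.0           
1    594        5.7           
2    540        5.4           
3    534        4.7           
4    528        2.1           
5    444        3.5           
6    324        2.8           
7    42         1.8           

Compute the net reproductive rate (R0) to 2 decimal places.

20.76

lx = nx/n0 = nx/600: 1, 0.99, 0.9, 0.89, 0.88, 0.74, 0.54, 0.07
lx·mx by age: 0, 5.643, 4.86, 4.183, 1.848, 2.59, 1.512, 0.126
R0 = Σ lx·mx = 20.762 → 20.76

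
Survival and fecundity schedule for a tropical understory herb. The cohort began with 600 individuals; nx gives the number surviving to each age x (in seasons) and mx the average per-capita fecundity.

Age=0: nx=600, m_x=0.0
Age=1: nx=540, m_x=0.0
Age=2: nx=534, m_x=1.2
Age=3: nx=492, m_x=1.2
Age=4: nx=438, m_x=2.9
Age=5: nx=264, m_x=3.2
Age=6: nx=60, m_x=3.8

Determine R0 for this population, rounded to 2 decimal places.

5.96

lx = nx/n0 = nx/600: 1, 0.9, 0.89, 0.82, 0.73, 0.44, 0.1
lx·mx by age: 0, 0, 1.068, 0.984, 2.117, 1.408, 0.38
R0 = Σ lx·mx = 5.957 → 5.96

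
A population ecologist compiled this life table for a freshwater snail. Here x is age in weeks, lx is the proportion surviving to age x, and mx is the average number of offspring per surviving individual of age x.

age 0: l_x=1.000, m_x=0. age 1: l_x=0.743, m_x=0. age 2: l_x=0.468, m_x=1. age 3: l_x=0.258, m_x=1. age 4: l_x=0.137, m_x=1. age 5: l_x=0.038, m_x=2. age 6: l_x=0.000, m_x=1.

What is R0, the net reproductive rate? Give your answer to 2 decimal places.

0.94

lx·mx by age: 0, 0, 0.468, 0.258, 0.137, 0.076, 0
R0 = Σ lx·mx = 0.939 → 0.94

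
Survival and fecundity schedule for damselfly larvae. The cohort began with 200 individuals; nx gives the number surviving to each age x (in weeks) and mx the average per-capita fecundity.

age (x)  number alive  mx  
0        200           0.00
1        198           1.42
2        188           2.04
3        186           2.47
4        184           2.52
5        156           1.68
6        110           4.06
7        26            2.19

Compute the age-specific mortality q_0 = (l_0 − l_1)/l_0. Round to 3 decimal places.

lx = nx/n0 = nx/200: 1, 0.99, 0.94, 0.93, 0.92, 0.78, 0.55, 0.13
q_0 = (l_0 − l_1) / l_0 = (1 − 0.99) / 1
     = 0.01 / 1 = 0.01 → 0.010

0.010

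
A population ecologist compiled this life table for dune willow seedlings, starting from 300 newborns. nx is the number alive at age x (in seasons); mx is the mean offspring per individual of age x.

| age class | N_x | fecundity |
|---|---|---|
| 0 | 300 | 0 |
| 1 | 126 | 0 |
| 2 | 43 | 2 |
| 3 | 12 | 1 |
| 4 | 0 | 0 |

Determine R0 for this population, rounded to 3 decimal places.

0.327

lx = nx/n0 = nx/300: 1, 0.42, 0.14333…, 0.04, 0
lx·mx by age: 0, 0, 0.286667…, 0.04, 0
R0 = Σ lx·mx = 0.326667… → 0.327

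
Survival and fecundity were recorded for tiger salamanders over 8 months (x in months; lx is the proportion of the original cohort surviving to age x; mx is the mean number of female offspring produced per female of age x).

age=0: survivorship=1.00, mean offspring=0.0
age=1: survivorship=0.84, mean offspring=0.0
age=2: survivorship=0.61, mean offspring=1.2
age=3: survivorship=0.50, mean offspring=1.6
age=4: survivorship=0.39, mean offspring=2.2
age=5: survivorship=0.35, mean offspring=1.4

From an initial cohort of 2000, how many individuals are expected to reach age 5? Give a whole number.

700

Expected survivors = N0 · l_5 = 2000 × 0.35 = 700 → 700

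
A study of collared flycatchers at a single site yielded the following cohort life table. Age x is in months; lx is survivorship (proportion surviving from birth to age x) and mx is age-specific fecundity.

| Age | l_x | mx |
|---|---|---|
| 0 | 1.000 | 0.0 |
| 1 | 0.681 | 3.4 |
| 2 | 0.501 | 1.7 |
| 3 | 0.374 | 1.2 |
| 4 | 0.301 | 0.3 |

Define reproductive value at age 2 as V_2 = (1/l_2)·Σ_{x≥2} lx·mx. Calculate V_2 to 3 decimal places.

lx·mx for x ≥ 2: 0.8517, 0.4488, 0.0903 → sum = 1.3908
V_2 = 1.3908 / l_2 = 1.3908 / 0.501 = 2.776048… → 2.776

2.776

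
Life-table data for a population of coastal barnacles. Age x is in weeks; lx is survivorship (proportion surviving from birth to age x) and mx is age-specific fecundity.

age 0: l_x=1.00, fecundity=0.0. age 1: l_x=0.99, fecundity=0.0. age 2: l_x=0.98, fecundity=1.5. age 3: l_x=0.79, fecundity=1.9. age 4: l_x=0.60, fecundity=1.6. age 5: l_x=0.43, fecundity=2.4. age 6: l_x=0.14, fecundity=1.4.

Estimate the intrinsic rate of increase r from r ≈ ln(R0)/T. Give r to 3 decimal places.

0.480

R0 = Σ lx·mx = 0 + 0 + 1.47 + 1.501 + 0.96 + 1.032 + 0.196 = 5.159
Σ x·lx·mx = 17.619; T = 17.619/5.159 = 3.4152…
r ≈ ln(R0)/T = ln(5.159)/3.4152… = 0.48042… → 0.480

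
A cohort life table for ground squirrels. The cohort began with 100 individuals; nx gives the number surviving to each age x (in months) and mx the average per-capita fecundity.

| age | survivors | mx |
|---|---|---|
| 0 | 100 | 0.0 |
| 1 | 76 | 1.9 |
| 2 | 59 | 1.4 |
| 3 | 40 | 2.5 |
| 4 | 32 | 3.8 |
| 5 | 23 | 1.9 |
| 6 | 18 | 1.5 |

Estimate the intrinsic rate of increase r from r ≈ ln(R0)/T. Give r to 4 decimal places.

lx = nx/n0 = nx/100: 1, 0.76, 0.59, 0.4, 0.32, 0.23, 0.18
R0 = Σ lx·mx = 0 + 1.444 + 0.826 + 1 + 1.216 + 0.437 + 0.27 = 5.193
Σ x·lx·mx = 14.765; T = 14.765/5.193 = 2.84325…
r ≈ ln(R0)/T = ln(5.193)/2.84325… = 0.579376… → 0.5794

0.5794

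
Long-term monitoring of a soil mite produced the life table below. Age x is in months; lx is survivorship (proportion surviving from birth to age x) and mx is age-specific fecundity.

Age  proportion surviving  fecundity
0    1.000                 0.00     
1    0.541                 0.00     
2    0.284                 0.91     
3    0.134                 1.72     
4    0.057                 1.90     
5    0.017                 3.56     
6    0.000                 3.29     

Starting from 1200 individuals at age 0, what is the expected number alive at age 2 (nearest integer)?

341

Expected survivors = N0 · l_2 = 1200 × 0.284 = 340.8 → 341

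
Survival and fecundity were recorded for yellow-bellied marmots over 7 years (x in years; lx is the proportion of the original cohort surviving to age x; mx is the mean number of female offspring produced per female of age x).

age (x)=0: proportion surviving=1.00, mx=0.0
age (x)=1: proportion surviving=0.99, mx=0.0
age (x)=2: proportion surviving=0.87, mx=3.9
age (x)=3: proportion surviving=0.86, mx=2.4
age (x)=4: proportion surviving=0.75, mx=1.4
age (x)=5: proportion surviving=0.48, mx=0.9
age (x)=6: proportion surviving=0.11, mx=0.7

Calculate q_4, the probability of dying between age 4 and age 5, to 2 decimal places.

q_4 = (l_4 − l_5) / l_4 = (0.75 − 0.48) / 0.75
     = 0.27 / 0.75 = 0.36 → 0.36

0.36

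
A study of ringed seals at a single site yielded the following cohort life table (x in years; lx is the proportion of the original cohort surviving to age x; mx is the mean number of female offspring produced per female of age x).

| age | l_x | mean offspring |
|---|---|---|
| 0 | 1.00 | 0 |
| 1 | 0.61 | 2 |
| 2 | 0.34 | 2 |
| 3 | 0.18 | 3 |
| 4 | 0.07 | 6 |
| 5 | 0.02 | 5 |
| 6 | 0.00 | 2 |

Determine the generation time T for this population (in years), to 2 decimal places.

lx·mx: 0, 1.22, 0.68, 0.54, 0.42, 0.1, 0 → R0 = 2.96
x·lx·mx: 0, 1.22, 1.36, 1.62, 1.68, 0.5, 0 → Σ = 6.38
T = 6.38 / 2.96 = 2.155405… → 2.16

2.16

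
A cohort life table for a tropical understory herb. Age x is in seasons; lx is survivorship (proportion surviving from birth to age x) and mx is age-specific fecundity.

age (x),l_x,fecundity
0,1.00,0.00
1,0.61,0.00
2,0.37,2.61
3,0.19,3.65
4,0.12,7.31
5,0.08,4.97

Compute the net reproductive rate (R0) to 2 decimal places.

lx·mx by age: 0, 0, 0.9657, 0.6935, 0.8772, 0.3976
R0 = Σ lx·mx = 2.934 → 2.93

2.93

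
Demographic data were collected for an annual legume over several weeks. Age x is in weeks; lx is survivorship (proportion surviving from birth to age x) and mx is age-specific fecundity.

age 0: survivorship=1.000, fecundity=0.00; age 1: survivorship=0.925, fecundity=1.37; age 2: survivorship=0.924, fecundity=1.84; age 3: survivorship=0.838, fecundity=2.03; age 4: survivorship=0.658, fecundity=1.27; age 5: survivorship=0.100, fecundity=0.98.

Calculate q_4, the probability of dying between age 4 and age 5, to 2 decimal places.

q_4 = (l_4 − l_5) / l_4 = (0.658 − 0.1) / 0.658
     = 0.558 / 0.658 = 0.848024… → 0.85

0.85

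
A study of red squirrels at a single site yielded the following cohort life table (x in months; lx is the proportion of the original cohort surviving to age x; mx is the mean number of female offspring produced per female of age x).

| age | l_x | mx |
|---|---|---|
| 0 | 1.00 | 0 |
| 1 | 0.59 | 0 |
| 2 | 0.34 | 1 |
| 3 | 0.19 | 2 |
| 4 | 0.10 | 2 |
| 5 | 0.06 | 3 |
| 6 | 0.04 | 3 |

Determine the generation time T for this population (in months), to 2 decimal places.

3.48

lx·mx: 0, 0, 0.34, 0.38, 0.2, 0.18, 0.12 → R0 = 1.22
x·lx·mx: 0, 0, 0.68, 1.14, 0.8, 0.9, 0.72 → Σ = 4.24
T = 4.24 / 1.22 = 3.47541… → 3.48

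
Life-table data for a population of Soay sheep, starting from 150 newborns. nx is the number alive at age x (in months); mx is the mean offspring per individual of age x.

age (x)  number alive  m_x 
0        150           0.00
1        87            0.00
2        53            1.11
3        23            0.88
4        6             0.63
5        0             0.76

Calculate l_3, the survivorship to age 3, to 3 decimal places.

l_3 = n_3/n_0 = 23/150 = 0.153333… → 0.153

0.153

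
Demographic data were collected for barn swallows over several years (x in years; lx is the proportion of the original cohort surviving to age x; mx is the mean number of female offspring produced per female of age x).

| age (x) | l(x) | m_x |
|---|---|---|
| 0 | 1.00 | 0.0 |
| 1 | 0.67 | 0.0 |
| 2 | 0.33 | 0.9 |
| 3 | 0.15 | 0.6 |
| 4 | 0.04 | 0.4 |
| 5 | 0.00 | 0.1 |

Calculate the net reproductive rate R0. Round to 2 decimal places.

lx·mx by age: 0, 0, 0.297, 0.09, 0.016, 0
R0 = Σ lx·mx = 0.403 → 0.40

0.40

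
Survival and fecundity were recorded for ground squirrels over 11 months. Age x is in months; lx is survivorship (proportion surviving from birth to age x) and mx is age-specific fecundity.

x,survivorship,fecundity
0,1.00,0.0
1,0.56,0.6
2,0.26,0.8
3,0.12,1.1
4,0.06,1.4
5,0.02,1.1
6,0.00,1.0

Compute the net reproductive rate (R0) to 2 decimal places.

0.78

lx·mx by age: 0, 0.336, 0.208, 0.132, 0.084, 0.022, 0
R0 = Σ lx·mx = 0.782 → 0.78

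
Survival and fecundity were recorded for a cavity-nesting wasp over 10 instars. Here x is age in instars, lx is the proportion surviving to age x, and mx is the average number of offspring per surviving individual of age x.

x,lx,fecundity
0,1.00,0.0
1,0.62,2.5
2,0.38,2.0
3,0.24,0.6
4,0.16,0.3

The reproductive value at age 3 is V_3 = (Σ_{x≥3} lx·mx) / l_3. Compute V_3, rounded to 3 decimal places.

lx·mx for x ≥ 3: 0.144, 0.048 → sum = 0.192
V_3 = 0.192 / l_3 = 0.192 / 0.24 = 0.8 → 0.800

0.800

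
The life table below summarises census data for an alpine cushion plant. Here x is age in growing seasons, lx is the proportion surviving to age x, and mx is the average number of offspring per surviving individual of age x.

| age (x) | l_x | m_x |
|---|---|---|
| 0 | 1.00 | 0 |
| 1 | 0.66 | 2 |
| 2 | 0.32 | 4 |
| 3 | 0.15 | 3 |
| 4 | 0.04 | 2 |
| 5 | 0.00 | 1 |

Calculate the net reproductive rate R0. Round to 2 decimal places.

lx·mx by age: 0, 1.32, 1.28, 0.45, 0.08, 0
R0 = Σ lx·mx = 3.13 → 3.13

3.13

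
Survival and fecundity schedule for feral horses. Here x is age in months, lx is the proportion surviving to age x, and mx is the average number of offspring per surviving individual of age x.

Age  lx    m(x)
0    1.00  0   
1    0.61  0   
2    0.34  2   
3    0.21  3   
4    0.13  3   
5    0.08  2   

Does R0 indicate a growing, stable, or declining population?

growing

R0 = Σ lx·mx = 0 + 0 + 0.68 + 0.63 + 0.39 + 0.16 = 1.86
R0 > 1, so the population is growing.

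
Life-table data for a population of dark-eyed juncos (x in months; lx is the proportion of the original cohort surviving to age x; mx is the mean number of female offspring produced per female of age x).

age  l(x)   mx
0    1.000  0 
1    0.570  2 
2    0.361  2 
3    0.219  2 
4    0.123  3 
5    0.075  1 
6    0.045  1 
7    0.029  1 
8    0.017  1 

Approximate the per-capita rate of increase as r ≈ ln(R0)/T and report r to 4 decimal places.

R0 = Σ lx·mx = 0 + 1.14 + 0.722 + 0.438 + 0.369 + 0.075 + 0.045 + 0.029 + 0.017 = 2.835
Σ x·lx·mx = 6.358; T = 6.358/2.835 = 2.24268…
r ≈ ln(R0)/T = ln(2.835)/2.24268… = 0.464641… → 0.4646

0.4646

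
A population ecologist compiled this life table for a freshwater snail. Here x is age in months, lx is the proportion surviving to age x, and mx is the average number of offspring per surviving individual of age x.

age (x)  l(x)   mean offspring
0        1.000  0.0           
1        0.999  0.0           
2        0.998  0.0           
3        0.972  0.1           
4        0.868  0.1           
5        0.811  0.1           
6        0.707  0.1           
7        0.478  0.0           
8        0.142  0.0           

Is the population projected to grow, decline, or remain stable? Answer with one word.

R0 = Σ lx·mx = 0 + 0 + 0 + 0.0972 + 0.0868 + 0.0811 + 0.0707 + 0 + 0 = 0.3358
R0 < 1, so the population is declining.

declining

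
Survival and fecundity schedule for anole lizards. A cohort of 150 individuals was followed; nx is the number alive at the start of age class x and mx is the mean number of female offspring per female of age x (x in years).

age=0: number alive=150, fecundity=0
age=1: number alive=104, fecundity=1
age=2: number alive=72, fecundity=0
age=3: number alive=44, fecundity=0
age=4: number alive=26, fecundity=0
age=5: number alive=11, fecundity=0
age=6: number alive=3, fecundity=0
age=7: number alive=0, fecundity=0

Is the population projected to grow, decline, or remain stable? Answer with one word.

lx = nx/n0 = nx/150: 1, 0.69333…, 0.48, 0.29333…, 0.17333…, 0.07333…, 0.02, 0
R0 = Σ lx·mx = 0 + 0.693333… + 0 + 0 + 0 + 0 + 0 + 0 = 0.693333…
R0 < 1, so the population is declining.

declining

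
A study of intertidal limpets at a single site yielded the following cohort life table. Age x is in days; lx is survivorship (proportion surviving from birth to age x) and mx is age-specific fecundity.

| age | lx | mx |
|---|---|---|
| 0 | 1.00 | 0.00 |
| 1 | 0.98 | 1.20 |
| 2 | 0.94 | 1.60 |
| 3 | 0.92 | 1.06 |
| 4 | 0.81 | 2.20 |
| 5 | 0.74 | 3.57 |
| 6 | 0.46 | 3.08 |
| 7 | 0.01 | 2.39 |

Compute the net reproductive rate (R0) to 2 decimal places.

lx·mx by age: 0, 1.176, 1.504, 0.9752, 1.782, 2.6418, 1.4168, 0.0239
R0 = Σ lx·mx = 9.5197 → 9.52

9.52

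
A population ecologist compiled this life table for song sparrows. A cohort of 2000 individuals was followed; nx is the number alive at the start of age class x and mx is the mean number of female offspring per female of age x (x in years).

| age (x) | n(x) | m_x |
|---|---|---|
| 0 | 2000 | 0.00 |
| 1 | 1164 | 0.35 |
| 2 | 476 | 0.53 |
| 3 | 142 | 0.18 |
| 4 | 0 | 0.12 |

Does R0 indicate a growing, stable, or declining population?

declining

lx = nx/n0 = nx/2000: 1, 0.582, 0.238, 0.071, 0
R0 = Σ lx·mx = 0 + 0.2037 + 0.12614 + 0.01278 + 0 = 0.34262
R0 < 1, so the population is declining.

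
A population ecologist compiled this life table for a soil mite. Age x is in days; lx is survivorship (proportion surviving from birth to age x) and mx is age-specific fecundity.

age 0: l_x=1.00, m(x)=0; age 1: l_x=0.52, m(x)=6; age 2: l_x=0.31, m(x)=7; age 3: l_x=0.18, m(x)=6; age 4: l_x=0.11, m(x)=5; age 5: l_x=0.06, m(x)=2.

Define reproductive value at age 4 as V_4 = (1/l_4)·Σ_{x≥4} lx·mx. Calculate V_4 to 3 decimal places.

lx·mx for x ≥ 4: 0.55, 0.12 → sum = 0.67
V_4 = 0.67 / l_4 = 0.67 / 0.11 = 6.090909… → 6.091

6.091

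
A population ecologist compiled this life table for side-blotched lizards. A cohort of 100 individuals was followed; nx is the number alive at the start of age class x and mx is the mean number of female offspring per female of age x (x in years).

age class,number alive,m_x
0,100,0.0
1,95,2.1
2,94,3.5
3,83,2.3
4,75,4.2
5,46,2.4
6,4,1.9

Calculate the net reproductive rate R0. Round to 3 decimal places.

lx = nx/n0 = nx/100: 1, 0.95, 0.94, 0.83, 0.75, 0.46, 0.04
lx·mx by age: 0, 1.995, 3.29, 1.909, 3.15, 1.104, 0.076
R0 = Σ lx·mx = 11.524 → 11.524

11.524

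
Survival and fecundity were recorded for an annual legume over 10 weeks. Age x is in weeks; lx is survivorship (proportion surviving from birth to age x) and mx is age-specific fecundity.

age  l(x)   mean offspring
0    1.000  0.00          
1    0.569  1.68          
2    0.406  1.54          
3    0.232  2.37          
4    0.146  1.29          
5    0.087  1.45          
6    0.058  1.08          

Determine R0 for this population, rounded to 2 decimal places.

lx·mx by age: 0, 0.95592, 0.62524, 0.54984, 0.18834, 0.12615, 0.06264
R0 = Σ lx·mx = 2.50813 → 2.51

2.51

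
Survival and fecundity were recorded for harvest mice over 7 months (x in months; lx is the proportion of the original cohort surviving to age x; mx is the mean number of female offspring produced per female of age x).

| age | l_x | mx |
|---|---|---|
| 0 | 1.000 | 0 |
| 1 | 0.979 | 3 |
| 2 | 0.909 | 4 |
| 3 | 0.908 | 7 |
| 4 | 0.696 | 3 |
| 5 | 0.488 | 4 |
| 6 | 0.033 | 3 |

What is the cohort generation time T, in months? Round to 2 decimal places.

2.81

lx·mx: 0, 2.937, 3.636, 6.356, 2.088, 1.952, 0.099 → R0 = 17.068
x·lx·mx: 0, 2.937, 7.272, 19.068, 8.352, 9.76, 0.594 → Σ = 47.983
T = 47.983 / 17.068 = 2.811284… → 2.81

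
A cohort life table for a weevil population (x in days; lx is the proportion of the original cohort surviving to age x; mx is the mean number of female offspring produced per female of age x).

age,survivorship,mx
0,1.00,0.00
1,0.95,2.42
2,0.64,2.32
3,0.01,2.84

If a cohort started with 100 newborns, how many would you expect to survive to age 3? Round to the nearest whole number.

Expected survivors = N0 · l_3 = 100 × 0.01 = 1 → 1

1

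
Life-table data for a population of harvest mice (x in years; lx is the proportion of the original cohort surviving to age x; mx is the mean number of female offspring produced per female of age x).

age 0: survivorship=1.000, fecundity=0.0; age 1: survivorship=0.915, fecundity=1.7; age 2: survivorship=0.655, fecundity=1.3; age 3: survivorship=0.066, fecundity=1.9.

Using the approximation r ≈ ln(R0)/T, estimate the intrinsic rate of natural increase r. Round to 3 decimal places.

0.647

R0 = Σ lx·mx = 0 + 1.5555 + 0.8515 + 0.1254 = 2.5324
Σ x·lx·mx = 3.6347; T = 3.6347/2.5324 = 1.43528…
r ≈ ln(R0)/T = ln(2.5324)/1.43528… = 0.64738… → 0.647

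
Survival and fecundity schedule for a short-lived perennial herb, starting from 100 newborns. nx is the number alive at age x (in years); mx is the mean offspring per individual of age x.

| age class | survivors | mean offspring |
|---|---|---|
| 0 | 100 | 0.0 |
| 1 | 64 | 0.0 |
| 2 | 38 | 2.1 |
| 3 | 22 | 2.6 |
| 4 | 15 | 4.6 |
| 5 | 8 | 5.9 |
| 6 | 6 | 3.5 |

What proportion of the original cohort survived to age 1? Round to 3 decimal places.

l_1 = n_1/n_0 = 64/100 = 0.64 → 0.640

0.640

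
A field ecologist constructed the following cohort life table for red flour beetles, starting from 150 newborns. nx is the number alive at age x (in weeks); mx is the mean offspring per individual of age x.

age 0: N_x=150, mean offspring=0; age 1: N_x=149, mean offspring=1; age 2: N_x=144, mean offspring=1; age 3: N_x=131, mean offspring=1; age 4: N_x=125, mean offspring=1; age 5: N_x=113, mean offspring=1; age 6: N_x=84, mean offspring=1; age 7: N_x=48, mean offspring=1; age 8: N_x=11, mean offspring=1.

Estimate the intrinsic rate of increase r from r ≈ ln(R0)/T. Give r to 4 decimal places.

0.4791

lx = nx/n0 = nx/150: 1, 0.99333…, 0.96, 0.87333…, 0.83333…, 0.75333…, 0.56, 0.32, 0.07333…
R0 = Σ lx·mx = 0 + 0.99333… + 0.96 + 0.87333… + 0.83333… + 0.75333… + 0.56 + 0.32 + 0.07333… = 5.366667…
Σ x·lx·mx = 18.82…; T = 18.82…/5.366667… = 3.50683…
r ≈ ln(R0)/T = ln(5.366667…)/3.50683… = 0.479124… → 0.4791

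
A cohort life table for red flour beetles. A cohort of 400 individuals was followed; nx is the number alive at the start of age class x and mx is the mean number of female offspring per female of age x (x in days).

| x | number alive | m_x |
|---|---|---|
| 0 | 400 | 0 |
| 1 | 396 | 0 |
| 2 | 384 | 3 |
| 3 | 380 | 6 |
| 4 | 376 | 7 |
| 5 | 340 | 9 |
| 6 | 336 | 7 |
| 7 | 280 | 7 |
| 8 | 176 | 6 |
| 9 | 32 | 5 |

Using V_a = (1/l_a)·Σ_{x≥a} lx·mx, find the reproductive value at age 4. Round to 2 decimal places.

lx = nx/n0 = nx/400: 1, 0.99, 0.96, 0.95, 0.94, 0.85, 0.84, 0.7, 0.44, 0.08
lx·mx for x ≥ 4: 6.58, 7.65, 5.88, 4.9, 2.64, 0.4 → sum = 28.05
V_4 = 28.05 / l_4 = 28.05 / 0.94 = 29.840426… → 29.84

29.84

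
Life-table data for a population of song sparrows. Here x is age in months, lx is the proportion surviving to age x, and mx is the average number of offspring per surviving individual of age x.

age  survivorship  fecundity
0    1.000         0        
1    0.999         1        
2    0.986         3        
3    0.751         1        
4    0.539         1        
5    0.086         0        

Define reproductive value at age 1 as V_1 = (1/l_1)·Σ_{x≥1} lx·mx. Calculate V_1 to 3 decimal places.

lx·mx for x ≥ 1: 0.999, 2.958, 0.751, 0.539, 0 → sum = 5.247
V_1 = 5.247 / l_1 = 5.247 / 0.999 = 5.252252… → 5.252

5.252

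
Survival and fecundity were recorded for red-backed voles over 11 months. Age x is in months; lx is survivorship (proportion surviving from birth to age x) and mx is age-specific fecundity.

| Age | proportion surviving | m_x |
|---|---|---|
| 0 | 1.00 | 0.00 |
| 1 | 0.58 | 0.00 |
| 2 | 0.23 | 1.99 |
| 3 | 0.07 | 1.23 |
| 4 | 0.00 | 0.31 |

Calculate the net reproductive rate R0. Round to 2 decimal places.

lx·mx by age: 0, 0, 0.4577, 0.0861, 0
R0 = Σ lx·mx = 0.5438 → 0.54

0.54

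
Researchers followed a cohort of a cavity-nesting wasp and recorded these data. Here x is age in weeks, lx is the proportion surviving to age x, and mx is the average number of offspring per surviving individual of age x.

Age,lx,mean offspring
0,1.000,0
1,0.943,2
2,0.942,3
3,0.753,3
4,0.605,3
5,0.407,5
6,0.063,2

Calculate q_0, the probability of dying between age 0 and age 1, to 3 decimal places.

q_0 = (l_0 − l_1) / l_0 = (1 − 0.943) / 1
     = 0.057 / 1 = 0.057 → 0.057

0.057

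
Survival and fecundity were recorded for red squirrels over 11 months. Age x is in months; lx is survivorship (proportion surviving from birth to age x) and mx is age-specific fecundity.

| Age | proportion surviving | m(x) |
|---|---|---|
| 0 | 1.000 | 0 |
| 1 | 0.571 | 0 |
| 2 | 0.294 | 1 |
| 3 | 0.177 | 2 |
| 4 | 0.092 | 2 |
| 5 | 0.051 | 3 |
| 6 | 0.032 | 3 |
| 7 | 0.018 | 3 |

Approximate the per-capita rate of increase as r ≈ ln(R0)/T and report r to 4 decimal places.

0.0350

R0 = Σ lx·mx = 0 + 0 + 0.294 + 0.354 + 0.184 + 0.153 + 0.096 + 0.054 = 1.135
Σ x·lx·mx = 4.105; T = 4.105/1.135 = 3.61674…
r ≈ ln(R0)/T = ln(1.135)/3.61674… = 0.035013… → 0.0350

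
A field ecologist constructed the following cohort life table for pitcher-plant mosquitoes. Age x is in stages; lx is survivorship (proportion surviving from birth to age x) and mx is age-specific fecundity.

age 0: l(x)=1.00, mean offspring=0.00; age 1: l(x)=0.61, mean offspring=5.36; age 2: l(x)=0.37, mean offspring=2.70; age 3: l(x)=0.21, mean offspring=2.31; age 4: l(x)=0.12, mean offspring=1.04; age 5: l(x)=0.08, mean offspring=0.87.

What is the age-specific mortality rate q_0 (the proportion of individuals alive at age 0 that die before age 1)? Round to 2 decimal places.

q_0 = (l_0 − l_1) / l_0 = (1 − 0.61) / 1
     = 0.39 / 1 = 0.39 → 0.39

0.39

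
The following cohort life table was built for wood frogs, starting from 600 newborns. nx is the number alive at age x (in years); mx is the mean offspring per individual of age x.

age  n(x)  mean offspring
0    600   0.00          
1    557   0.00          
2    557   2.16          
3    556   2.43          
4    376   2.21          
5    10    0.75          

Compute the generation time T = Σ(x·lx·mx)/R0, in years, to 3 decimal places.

2.895

lx = nx/n0 = nx/600: 1, 0.92833…, 0.92833…, 0.92667…, 0.62667…, 0.01667…
lx·mx: 0, 0, 2.0052…, 2.2518…, 1.384933…, 0.0125… → R0 = 5.654433…
x·lx·mx: 0, 0, 4.0104…, 6.7554…, 5.539733…, 0.0625… → Σ = 16.368033…
T = 16.368033… / 5.654433… = 2.894726… → 2.895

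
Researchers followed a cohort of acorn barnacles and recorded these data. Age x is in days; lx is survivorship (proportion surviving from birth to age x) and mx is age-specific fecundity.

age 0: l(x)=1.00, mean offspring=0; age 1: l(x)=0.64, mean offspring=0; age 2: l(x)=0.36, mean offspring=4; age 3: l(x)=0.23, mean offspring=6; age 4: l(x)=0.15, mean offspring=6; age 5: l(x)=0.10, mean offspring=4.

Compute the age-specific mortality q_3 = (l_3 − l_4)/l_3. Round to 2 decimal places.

q_3 = (l_3 − l_4) / l_3 = (0.23 − 0.15) / 0.23
     = 0.08 / 0.23 = 0.347826… → 0.35

0.35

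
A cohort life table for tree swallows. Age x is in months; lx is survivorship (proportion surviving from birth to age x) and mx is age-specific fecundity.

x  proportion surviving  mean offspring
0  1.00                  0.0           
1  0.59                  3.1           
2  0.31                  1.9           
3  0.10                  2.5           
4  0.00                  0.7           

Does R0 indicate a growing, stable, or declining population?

growing

R0 = Σ lx·mx = 0 + 1.829 + 0.589 + 0.25 + 0 = 2.668
R0 > 1, so the population is growing.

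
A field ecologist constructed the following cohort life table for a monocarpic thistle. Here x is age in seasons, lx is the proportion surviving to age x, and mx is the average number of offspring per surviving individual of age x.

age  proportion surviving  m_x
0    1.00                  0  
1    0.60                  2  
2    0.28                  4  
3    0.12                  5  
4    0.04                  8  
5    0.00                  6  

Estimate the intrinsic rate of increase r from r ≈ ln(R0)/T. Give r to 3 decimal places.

0.584

R0 = Σ lx·mx = 0 + 1.2 + 1.12 + 0.6 + 0.32 + 0 = 3.24
Σ x·lx·mx = 6.52; T = 6.52/3.24 = 2.01235…
r ≈ ln(R0)/T = ln(3.24)/2.01235… = 0.58418… → 0.584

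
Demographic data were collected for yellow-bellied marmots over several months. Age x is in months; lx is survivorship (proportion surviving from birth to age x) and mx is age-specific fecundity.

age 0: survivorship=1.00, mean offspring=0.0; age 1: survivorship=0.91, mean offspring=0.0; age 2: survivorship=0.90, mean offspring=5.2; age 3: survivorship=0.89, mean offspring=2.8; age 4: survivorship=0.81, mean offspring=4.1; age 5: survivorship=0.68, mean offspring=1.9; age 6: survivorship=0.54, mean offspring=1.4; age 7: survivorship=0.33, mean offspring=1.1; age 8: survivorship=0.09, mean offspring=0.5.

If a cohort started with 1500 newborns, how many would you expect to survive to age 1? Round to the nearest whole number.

1365

Expected survivors = N0 · l_1 = 1500 × 0.91 = 1365 → 1365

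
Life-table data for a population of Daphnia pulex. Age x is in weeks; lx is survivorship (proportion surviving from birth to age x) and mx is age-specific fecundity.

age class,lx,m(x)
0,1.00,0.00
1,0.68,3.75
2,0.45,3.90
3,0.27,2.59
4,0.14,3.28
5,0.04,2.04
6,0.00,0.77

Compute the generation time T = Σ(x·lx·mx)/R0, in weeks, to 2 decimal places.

lx·mx: 0, 2.55, 1.755, 0.6993, 0.4592, 0.0816, 0 → R0 = 5.5451
x·lx·mx: 0, 2.55, 3.51, 2.0979, 1.8368, 0.408, 0 → Σ = 10.4027
T = 10.4027 / 5.5451 = 1.876017… → 1.88

1.88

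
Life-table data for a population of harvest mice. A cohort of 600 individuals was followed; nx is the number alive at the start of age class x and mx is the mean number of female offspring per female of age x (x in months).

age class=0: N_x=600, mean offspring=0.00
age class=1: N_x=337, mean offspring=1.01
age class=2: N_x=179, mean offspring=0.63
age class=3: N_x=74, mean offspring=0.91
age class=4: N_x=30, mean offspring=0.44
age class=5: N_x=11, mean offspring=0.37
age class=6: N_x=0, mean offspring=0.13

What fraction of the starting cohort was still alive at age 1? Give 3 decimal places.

0.562

l_1 = n_1/n_0 = 337/600 = 0.561667… → 0.562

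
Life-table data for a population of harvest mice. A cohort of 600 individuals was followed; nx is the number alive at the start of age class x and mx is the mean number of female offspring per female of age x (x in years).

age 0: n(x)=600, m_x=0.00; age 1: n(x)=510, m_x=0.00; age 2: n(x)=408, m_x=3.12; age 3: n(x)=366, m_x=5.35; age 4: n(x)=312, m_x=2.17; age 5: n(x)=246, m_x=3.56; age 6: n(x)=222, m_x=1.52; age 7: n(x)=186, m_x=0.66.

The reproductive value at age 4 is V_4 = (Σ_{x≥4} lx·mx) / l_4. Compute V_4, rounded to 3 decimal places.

6.452

lx = nx/n0 = nx/600: 1, 0.85, 0.68, 0.61, 0.52, 0.41, 0.37, 0.31
lx·mx for x ≥ 4: 1.1284, 1.4596, 0.5624, 0.2046 → sum = 3.355
V_4 = 3.355 / l_4 = 3.355 / 0.52 = 6.451923… → 6.452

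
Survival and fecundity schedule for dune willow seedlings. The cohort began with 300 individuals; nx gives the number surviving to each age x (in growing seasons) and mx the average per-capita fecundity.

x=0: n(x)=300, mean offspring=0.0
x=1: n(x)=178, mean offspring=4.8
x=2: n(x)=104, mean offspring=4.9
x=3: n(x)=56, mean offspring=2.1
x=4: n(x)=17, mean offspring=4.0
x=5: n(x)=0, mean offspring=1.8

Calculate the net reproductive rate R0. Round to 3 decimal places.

5.165

lx = nx/n0 = nx/300: 1, 0.59333…, 0.34667…, 0.18667…, 0.05667…, 0
lx·mx by age: 0, 2.848…, 1.698667…, 0.392…, 0.226667…, 0
R0 = Σ lx·mx = 5.165333… → 5.165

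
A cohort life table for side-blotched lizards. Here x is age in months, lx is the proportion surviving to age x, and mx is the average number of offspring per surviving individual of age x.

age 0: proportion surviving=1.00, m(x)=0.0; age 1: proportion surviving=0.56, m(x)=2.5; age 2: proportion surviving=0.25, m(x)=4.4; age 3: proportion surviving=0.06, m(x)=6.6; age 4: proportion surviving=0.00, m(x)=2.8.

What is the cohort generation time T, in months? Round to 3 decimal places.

1.653

lx·mx: 0, 1.4, 1.1, 0.396, 0 → R0 = 2.896
x·lx·mx: 0, 1.4, 2.2, 1.188, 0 → Σ = 4.788
T = 4.788 / 2.896 = 1.653315… → 1.653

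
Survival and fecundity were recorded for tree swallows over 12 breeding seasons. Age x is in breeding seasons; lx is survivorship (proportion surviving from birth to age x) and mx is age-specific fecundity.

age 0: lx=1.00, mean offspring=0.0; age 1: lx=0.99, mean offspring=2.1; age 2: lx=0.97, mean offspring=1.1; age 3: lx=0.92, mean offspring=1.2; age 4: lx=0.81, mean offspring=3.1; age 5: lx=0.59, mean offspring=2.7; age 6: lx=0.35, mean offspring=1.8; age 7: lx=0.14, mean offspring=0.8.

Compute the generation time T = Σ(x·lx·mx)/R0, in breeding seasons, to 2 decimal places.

3.31

lx·mx: 0, 2.079, 1.067, 1.104, 2.511, 1.593, 0.63, 0.112 → R0 = 9.096
x·lx·mx: 0, 2.079, 2.134, 3.312, 10.044, 7.965, 3.78, 0.784 → Σ = 30.098
T = 30.098 / 9.096 = 3.308927… → 3.31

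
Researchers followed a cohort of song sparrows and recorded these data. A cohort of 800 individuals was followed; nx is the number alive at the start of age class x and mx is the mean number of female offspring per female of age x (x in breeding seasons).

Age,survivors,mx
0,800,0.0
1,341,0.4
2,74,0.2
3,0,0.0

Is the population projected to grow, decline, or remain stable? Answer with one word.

declining

lx = nx/n0 = nx/800: 1, 0.42625, 0.0925, 0
R0 = Σ lx·mx = 0 + 0.1705 + 0.0185 + 0 = 0.189
R0 < 1, so the population is declining.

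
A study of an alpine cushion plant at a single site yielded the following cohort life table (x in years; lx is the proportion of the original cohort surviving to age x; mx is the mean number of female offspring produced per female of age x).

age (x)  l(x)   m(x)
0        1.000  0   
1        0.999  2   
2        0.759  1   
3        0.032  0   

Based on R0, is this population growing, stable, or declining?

R0 = Σ lx·mx = 0 + 1.998 + 0.759 + 0 = 2.757
R0 > 1, so the population is growing.

growing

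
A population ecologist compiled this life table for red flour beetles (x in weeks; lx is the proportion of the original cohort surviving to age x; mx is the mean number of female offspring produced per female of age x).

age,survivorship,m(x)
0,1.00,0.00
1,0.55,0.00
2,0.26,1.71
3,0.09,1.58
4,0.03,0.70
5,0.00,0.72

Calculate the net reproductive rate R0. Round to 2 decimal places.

lx·mx by age: 0, 0, 0.4446, 0.1422, 0.021, 0
R0 = Σ lx·mx = 0.6078 → 0.61

0.61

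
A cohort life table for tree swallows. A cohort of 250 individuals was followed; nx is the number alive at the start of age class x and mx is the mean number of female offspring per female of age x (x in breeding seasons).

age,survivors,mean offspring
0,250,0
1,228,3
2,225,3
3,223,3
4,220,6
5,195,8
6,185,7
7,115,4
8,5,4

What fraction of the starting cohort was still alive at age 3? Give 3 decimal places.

l_3 = n_3/n_0 = 223/250 = 0.892 → 0.892

0.892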